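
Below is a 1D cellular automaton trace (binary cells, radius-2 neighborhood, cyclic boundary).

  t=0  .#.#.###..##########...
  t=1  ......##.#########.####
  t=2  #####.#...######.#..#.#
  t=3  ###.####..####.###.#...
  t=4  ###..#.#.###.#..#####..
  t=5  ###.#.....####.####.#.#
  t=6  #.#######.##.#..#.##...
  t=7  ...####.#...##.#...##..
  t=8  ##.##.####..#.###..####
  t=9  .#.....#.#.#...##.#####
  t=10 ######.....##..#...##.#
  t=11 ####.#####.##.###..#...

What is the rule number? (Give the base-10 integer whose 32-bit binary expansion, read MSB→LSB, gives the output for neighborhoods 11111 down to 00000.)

  #####|#  b31=1 t=0,i=12
  ####.|.  b30=0 t=0,i=18
  ###.#|#  b29=1 t=1,i=17
  ###..|#  b28=1 t=0,i=7
  ##.##|.  b27=0 t=1,i=8
  ##.#.|#  b26=1 t=2,i=5
  ##..#|.  b25=0 t=0,i=8
  ##...|#  b24=1 t=0,i=20
  #.###|.  b23=0 t=0,i=5
  #.##.|.  b22=0 t=6,i=10
  #.#.#|.  b21=0 t=0,i=3
  #.#..|#  b20=1 t=2,i=6
  #..##|#  b19=1 t=0,i=9
  #..#.|#  b18=1 t=2,i=19
  #...#|.  b17=0 t=2,i=8
  #....|#  b16=1 t=0,i=21
  .####|#  b15=1 t=0,i=11
  .###.|#  b14=1 t=0,i=6
  .##.#|.  b13=0 t=1,i=7
  .##..|#  b12=1 t=6,i=19
  .#.##|.  b11=0 t=0,i=4
  .#.#.|.  b10=0 t=0,i=2
  .#..#|.  b9=0 t=2,i=18
  .#...|#  b8=1 t=2,i=7
  ..###|#  b7=1 t=0,i=10
  ..##.|#  b6=1 t=1,i=6
  ..#.#|.  b5=0 t=0,i=1
  ..#..|#  b4=1 t=10,i=15
  ...##|.  b3=0 t=1,i=5
  ...#.|.  b2=0 t=0,i=0
  ....#|#  b1=1 t=0,i=22
  .....|#  b0=1 t=1,i=2
  bits 10110101000111011101000111010011 = 3038630355

3038630355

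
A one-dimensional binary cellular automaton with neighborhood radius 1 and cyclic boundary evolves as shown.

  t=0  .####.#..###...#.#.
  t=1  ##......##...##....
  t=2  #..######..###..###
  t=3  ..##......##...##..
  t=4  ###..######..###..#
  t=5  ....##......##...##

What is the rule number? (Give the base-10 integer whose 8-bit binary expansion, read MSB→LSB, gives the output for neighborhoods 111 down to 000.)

  [7] ### => .  t=0,i=2
  [6] ##. => .  t=0,i=4
  [5] #.# => .  t=0,i=5
  [4] #.. => .  t=0,i=7
  [3] .## => #  t=0,i=1
  [2] .#. => .  t=0,i=6
  [1] ..# => #  t=0,i=0
  [0] ... => #  t=0,i=13
  bits 00001011 = 11

11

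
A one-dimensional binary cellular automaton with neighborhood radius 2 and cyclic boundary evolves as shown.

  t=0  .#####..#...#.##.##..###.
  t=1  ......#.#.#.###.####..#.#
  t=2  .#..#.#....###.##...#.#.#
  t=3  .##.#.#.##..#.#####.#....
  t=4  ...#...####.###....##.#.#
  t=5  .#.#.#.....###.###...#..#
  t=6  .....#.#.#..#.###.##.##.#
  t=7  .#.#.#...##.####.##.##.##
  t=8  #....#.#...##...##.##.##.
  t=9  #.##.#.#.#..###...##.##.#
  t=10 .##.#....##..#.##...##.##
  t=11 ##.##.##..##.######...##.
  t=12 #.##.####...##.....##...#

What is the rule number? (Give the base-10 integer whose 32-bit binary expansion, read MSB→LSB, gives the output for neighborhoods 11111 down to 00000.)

265509426

  [31] ##### => .  t=0,i=3
  [30] ####. => .  t=0,i=4
  [29] ###.# => .  t=1,i=14
  [28] ###.. => .  t=0,i=5
  [27] ##.## => #  t=0,i=16
  [26] ##.#. => #  t=3,i=3
  [25] ##..# => #  t=0,i=6
  [24] ##... => #  t=2,i=17
  [23] #.### => #  t=1,i=12
  [22] #.##. => #  t=0,i=14
  [21] #.#.# => .  t=1,i=8
  [20] #.#.. => #  t=1,i=24
  [19] #..## => .  t=0,i=0
  [18] #..#. => .  t=0,i=7
  [17] #...# => #  t=0,i=10
  [16] #.... => #  t=1,i=1
  [15] .#### => .  t=0,i=2
  [14] .###. => #  t=0,i=22
  [13] .##.# => .  t=0,i=15
  [12] .##.. => #  t=0,i=18
  [11] .#.## => #  t=0,i=13
  [10] .#.#. => .  t=1,i=7
  [9] .#..# => #  t=2,i=2
  [8] .#... => .  t=0,i=9
  [7] ..### => .  t=0,i=1
  [6] ..##. => .  t=3,i=1
  [5] ..#.# => #  t=0,i=12
  [4] ..#.. => #  t=0,i=8
  [3] ...## => .  t=2,i=10
  [2] ...#. => .  t=0,i=11
  [1] ....# => #  t=1,i=4
  [0] ..... => .  t=1,i=2
  bits 00001111110100110101101000110010 = 265509426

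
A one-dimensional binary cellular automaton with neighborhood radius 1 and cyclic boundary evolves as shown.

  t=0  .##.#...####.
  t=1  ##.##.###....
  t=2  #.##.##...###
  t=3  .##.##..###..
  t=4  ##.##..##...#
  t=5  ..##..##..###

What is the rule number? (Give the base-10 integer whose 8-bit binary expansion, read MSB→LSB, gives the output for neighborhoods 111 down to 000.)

47

  [7] ### => .  t=0,i=9
  [6] ##. => .  t=0,i=2
  [5] #.# => #  t=0,i=3
  [4] #.. => .  t=0,i=5
  [3] .## => #  t=0,i=1
  [2] .#. => #  t=0,i=4
  [1] ..# => #  t=0,i=0
  [0] ... => #  t=0,i=6
  bits 00101111 = 47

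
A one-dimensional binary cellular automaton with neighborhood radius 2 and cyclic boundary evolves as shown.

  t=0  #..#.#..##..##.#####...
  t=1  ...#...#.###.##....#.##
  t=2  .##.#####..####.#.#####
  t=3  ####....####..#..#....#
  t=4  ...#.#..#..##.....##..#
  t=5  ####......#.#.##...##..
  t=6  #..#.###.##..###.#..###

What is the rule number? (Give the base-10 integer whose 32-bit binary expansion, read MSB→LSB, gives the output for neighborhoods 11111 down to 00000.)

  ##### -> .   bit 31 = 0  t=0,i=17
  ####. -> .   bit 30 = 0  t=0,i=18
  ###.# -> #   bit 29 = 1  t=1,i=11
  ###.. -> #   bit 28 = 1  t=0,i=19
  ##.## -> #   bit 27 = 1  t=0,i=14
  ##.#. -> .   bit 26 = 0  t=2,i=15
  ##..# -> #   bit 25 = 1  t=0,i=10
  ##... -> .   bit 24 = 0  t=0,i=20
  #.### -> .   bit 23 = 0  t=0,i=15
  #.##. -> #   bit 22 = 1  t=1,i=13
  #.#.# -> .   bit 21 = 0  t=2,i=16
  #.#.. -> .   bit 20 = 0  t=0,i=5
  #..## -> #   bit 19 = 1  t=0,i=7
  #..#. -> .   bit 18 = 0  t=0,i=2
  #...# -> #   bit 17 = 1  t=0,i=21
  #.... -> #   bit 16 = 1  t=1,i=16
  .#### -> .   bit 15 = 0  t=0,i=16
  .###. -> .   bit 14 = 0  t=1,i=10
  .##.# -> #   bit 13 = 1  t=0,i=13
  .##.. -> #   bit 12 = 1  t=0,i=9
  .#.## -> #   bit 11 = 1  t=1,i=8
  .#.#. -> .   bit 10 = 0  t=0,i=4
  .#..# -> .   bit 9 = 0  t=0,i=1
  .#... -> #   bit 8 = 1  t=1,i=4
  ..### -> #   bit 7 = 1  t=2,i=11
  ..##. -> .   bit 6 = 0  t=0,i=8
  ..#.# -> #   bit 5 = 1  t=0,i=3
  ..#.. -> .   bit 4 = 0  t=0,i=0
  ...## -> .   bit 3 = 0  t=3,i=7
  ...#. -> #   bit 2 = 1  t=0,i=22
  ....# -> .   bit 1 = 0  t=1,i=17
  ..... -> #   bit 0 = 1  t=4,i=15
  bits 00111010010010110011100110100101 = 978008485

978008485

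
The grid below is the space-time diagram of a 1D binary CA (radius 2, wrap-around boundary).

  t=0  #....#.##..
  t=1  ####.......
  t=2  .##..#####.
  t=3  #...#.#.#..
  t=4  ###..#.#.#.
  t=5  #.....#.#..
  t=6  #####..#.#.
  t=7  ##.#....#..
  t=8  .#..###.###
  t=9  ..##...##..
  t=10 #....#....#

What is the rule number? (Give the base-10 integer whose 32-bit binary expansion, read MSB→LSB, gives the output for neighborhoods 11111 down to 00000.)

  [31] ##### => .  t=2,i=7
  [30] ####. => #  t=1,i=2
  [29] ###.# => .  t=8,i=6
  [28] ###.. => .  t=1,i=3
  [27] ##.## => #  t=8,i=7
  [26] ##.#. => .  t=7,i=2
  [25] ##..# => .  t=0,i=9
  [24] ##... => .  t=1,i=4
  [23] #.### => #  t=4,i=0
  [22] #.##. => .  t=0,i=7
  [21] #.#.# => .  t=3,i=6
  [20] #.#.. => .  t=3,i=8
  [19] #..## => #  t=2,i=0
  [18] #..#. => .  t=0,i=10
  [17] #...# => #  t=3,i=2
  [16] #.... => #  t=0,i=2
  [15] .#### => #  t=1,i=1
  [14] .###. => .  t=4,i=1
  [13] .##.# => #  t=7,i=1
  [12] .##.. => .  t=0,i=8
  [11] .#.## => .  t=0,i=6
  [10] .#.#. => #  t=3,i=5
  [9] .#..# => #  t=3,i=9
  [8] .#... => #  t=0,i=1
  [7] ..### => .  t=1,i=0
  [6] ..##. => .  t=2,i=1
  [5] ..#.# => .  t=0,i=5
  [4] ..#.. => #  t=0,i=0
  [3] ...## => .  t=1,i=10
  [2] ...#. => .  t=0,i=4
  [1] ....# => #  t=0,i=3
  [0] ..... => #  t=1,i=6
  bits 01001000100010111010011100010011 = 1217111827

1217111827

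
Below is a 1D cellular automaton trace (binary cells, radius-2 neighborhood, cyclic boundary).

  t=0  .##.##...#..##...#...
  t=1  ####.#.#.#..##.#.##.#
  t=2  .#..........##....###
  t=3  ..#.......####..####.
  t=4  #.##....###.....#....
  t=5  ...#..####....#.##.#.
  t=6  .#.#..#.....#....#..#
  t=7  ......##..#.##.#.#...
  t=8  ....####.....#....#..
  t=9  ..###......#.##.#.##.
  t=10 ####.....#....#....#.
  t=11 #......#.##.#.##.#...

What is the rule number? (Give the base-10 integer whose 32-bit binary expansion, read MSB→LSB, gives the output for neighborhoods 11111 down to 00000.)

2290250202

  [31] ##### => #  t=1,i=1
  [30] ####. => .  t=1,i=2
  [29] ###.# => .  t=1,i=3
  [28] ###.. => .  t=3,i=13
  [27] ##.## => #  t=0,i=3
  [26] ##.#. => .  t=1,i=4
  [25] ##..# => .  t=3,i=14
  [24] ##... => .  t=0,i=6
  [23] #.### => #  t=1,i=20
  [22] #.##. => .  t=0,i=4
  [21] #.#.# => .  t=1,i=5
  [20] #.#.. => .  t=1,i=9
  [19] #..## => .  t=0,i=11
  [18] #..#. => .  t=6,i=5
  [17] #...# => #  t=0,i=7
  [16] #.... => .  t=0,i=19
  [15] .#### => .  t=1,i=0
  [14] .###. => #  t=2,i=19
  [13] .##.# => #  t=0,i=2
  [12] .##.. => #  t=0,i=5
  [11] .#.## => .  t=1,i=16
  [10] .#.#. => .  t=1,i=6
  [9] .#..# => .  t=0,i=10
  [8] .#... => #  t=0,i=18
  [7] ..### => #  t=2,i=18
  [6] ..##. => #  t=0,i=1
  [5] ..#.# => .  t=4,i=0
  [4] ..#.. => #  t=0,i=9
  [3] ...## => #  t=0,i=0
  [2] ...#. => .  t=0,i=8
  [1] ....# => #  t=0,i=20
  [0] ..... => .  t=2,i=4
  bits 10001000100000100111000111011010 = 2290250202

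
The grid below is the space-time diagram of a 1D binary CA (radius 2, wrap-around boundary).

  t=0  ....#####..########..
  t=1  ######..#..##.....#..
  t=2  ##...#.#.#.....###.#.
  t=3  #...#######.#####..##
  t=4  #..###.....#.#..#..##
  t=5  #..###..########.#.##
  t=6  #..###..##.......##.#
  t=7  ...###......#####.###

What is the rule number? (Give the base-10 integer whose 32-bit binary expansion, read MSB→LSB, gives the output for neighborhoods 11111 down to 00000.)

410316719

  #####|.  b31=0 t=0,i=6
  ####.|.  b30=0 t=0,i=7
  ###.#|.  b29=0 t=2,i=17
  ###..|#  b28=1 t=0,i=8
  ##.##|#  b27=1 t=3,i=11
  ##.#.|.  b26=0 t=2,i=18
  ##..#|.  b25=0 t=0,i=9
  ##...|.  b24=0 t=0,i=19
  #.###|.  b23=0 t=3,i=12
  #.##.|#  b22=1 t=2,i=0
  #.#.#|#  b21=1 t=2,i=7
  #.#..|#  b20=1 t=2,i=9
  #..##|.  b19=0 t=0,i=10
  #..#.|#  b18=1 t=1,i=7
  #...#|.  b17=0 t=2,i=3
  #....|.  b16=0 t=0,i=20
  .####|#  b15=1 t=0,i=5
  .###.|#  b14=1 t=2,i=16
  .##.#|#  b13=1 t=6,i=18
  .##..|.  b12=0 t=1,i=12
  .#.##|#  b11=1 t=2,i=20
  .#.#.|#  b10=1 t=2,i=6
  .#..#|#  b9=1 t=1,i=9
  .#...|#  b8=1 t=2,i=10
  ..###|#  b7=1 t=0,i=4
  ..##.|.  b6=0 t=1,i=11
  ..#.#|#  b5=1 t=2,i=5
  ..#..|.  b4=0 t=1,i=8
  ...##|#  b3=1 t=0,i=3
  ...#.|#  b2=1 t=1,i=17
  ....#|#  b1=1 t=0,i=2
  .....|#  b0=1 t=0,i=0
  bits 00011000011101001110111110101111 = 410316719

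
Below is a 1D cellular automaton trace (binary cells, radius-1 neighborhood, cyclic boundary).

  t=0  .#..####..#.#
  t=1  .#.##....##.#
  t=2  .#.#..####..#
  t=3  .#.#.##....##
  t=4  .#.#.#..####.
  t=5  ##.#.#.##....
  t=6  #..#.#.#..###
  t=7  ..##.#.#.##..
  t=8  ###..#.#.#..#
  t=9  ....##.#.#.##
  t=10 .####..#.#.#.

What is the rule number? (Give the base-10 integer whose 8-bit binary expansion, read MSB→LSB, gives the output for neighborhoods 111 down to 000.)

15

  ### -> .   bit 7 = 0  t=0,i=5
  ##. -> .   bit 6 = 0  t=0,i=7
  #.# -> .   bit 5 = 0  t=0,i=0
  #.. -> .   bit 4 = 0  t=0,i=2
  .## -> #   bit 3 = 1  t=0,i=4
  .#. -> #   bit 2 = 1  t=0,i=1
  ..# -> #   bit 1 = 1  t=0,i=3
  ... -> #   bit 0 = 1  t=1,i=6
  bits 00001111 = 15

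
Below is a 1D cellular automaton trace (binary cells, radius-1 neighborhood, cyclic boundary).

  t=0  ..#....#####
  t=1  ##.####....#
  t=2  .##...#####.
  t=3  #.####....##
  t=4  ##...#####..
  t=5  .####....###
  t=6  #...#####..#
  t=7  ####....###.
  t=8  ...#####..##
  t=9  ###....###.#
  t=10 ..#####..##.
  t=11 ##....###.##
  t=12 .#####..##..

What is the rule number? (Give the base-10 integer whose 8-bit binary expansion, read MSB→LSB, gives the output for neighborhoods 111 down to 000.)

  nb ###: next=.  (t=0,i=8, bit7=0)
  nb ##.: next=#  (t=0,i=11, bit6=1)
  nb #.#: next=#  (t=1,i=2, bit5=1)
  nb #..: next=#  (t=0,i=0, bit4=1)
  nb .##: next=.  (t=0,i=7, bit3=0)
  nb .#.: next=.  (t=0,i=2, bit2=0)
  nb ..#: next=#  (t=0,i=1, bit1=1)
  nb ...: next=#  (t=0,i=4, bit0=1)
  bits 01110011 = 115

115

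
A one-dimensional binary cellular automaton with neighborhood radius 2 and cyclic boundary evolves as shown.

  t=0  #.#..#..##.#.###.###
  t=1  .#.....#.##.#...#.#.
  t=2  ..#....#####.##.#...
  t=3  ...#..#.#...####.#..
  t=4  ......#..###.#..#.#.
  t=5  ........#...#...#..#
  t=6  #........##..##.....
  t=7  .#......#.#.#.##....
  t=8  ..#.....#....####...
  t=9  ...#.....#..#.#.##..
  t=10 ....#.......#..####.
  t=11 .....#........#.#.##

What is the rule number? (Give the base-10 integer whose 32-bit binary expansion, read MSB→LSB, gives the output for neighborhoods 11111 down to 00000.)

  ##### -> .   bit 31 = 0  t=2,i=9
  ####. -> .   bit 30 = 0  t=0,i=19
  ###.# -> .   bit 29 = 0  t=0,i=0
  ###.. -> #   bit 28 = 1  t=8,i=16
  ##.## -> #   bit 27 = 1  t=0,i=16
  ##.#. -> #   bit 26 = 1  t=0,i=1
  ##..# -> .   bit 25 = 0  t=6,i=11
  ##... -> #   bit 24 = 1  t=6,i=15
  #.### -> .   bit 23 = 0  t=0,i=13
  #.##. -> #   bit 22 = 1  t=1,i=9
  #.#.# -> .   bit 21 = 0  t=0,i=11
  #.#.. -> .   bit 20 = 0  t=0,i=2
  #..## -> #   bit 19 = 1  t=0,i=7
  #..#. -> .   bit 18 = 0  t=0,i=4
  #...# -> #   bit 17 = 1  t=1,i=14
  #.... -> .   bit 16 = 0  t=1,i=3
  .#### -> #   bit 15 = 1  t=0,i=18
  .###. -> .   bit 14 = 0  t=0,i=14
  .##.# -> #   bit 13 = 1  t=0,i=9
  .##.. -> #   bit 12 = 1  t=6,i=10
  .#.## -> #   bit 11 = 1  t=0,i=12
  .#.#. -> .   bit 10 = 0  t=1,i=17
  .#..# -> .   bit 9 = 0  t=0,i=3
  .#... -> #   bit 8 = 1  t=1,i=2
  ..### -> .   bit 7 = 0  t=2,i=7
  ..##. -> .   bit 6 = 0  t=0,i=8
  ..#.# -> #   bit 5 = 1  t=1,i=7
  ..#.. -> .   bit 4 = 0  t=0,i=5
  ...## -> #   bit 3 = 1  t=2,i=6
  ...#. -> .   bit 2 = 0  t=1,i=6
  ....# -> .   bit 1 = 0  t=1,i=5
  ..... -> .   bit 0 = 0  t=1,i=4
  bits 00011101010010101011100100101000 = 491436328

491436328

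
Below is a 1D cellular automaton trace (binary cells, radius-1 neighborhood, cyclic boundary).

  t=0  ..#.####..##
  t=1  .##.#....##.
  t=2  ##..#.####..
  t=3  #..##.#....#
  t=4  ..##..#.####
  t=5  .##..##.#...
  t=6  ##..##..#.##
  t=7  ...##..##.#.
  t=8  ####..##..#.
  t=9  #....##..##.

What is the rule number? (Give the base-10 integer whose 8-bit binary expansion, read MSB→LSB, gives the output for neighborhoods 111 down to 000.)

  nb ###: next=.  (t=0,i=5, bit7=0)
  nb ##.: next=.  (t=0,i=7, bit6=0)
  nb #.#: next=.  (t=0,i=3, bit5=0)
  nb #..: next=.  (t=0,i=0, bit4=0)
  nb .##: next=#  (t=0,i=4, bit3=1)
  nb .#.: next=#  (t=0,i=2, bit2=1)
  nb ..#: next=#  (t=0,i=1, bit1=1)
  nb ...: next=#  (t=1,i=6, bit0=1)
  bits 00001111 = 15

15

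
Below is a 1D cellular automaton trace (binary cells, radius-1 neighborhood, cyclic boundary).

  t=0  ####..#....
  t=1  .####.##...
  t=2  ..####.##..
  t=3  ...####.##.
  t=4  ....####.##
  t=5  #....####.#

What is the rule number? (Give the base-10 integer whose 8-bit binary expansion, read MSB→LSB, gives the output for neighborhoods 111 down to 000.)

244

  nb ###: next=#  (t=0,i=1, bit7=1)
  nb ##.: next=#  (t=0,i=3, bit6=1)
  nb #.#: next=#  (t=1,i=5, bit5=1)
  nb #..: next=#  (t=0,i=4, bit4=1)
  nb .##: next=.  (t=0,i=0, bit3=0)
  nb .#.: next=#  (t=0,i=6, bit2=1)
  nb ..#: next=.  (t=0,i=5, bit1=0)
  nb ...: next=.  (t=0,i=8, bit0=0)
  bits 11110100 = 244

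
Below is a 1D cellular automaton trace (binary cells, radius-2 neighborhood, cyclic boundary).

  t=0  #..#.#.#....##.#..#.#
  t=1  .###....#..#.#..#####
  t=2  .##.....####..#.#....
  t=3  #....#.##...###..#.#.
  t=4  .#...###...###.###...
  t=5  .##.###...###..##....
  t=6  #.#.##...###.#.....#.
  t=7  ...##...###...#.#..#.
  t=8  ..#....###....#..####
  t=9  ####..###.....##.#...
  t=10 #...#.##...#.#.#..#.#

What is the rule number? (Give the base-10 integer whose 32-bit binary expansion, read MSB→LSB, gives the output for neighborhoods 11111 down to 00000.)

46427065

  [31] ##### => .  t=1,i=18
  [30] ####. => .  t=1,i=19
  [29] ###.# => .  t=1,i=20
  [28] ###.. => .  t=1,i=3
  [27] ##.## => .  t=1,i=0
  [26] ##.#. => .  t=0,i=14
  [25] ##..# => #  t=0,i=1
  [24] ##... => .  t=1,i=4
  [23] #.### => #  t=1,i=1
  [22] #.##. => #  t=0,i=20
  [21] #.#.# => .  t=0,i=5
  [20] #.#.. => .  t=0,i=7
  [19] #..## => .  t=1,i=15
  [18] #..#. => #  t=0,i=2
  [17] #...# => .  t=3,i=10
  [16] #.... => .  t=0,i=9
  [15] .#### => .  t=1,i=17
  [14] .###. => #  t=1,i=2
  [13] .##.# => #  t=0,i=13
  [12] .##.. => .  t=0,i=0
  [11] .#.## => #  t=0,i=19
  [10] .#.#. => .  t=0,i=4
  [9] .#..# => #  t=0,i=16
  [8] .#... => #  t=0,i=8
  [7] ..### => #  t=1,i=16
  [6] ..##. => .  t=0,i=12
  [5] ..#.# => #  t=0,i=3
  [4] ..#.. => #  t=1,i=8
  [3] ...## => #  t=0,i=11
  [2] ...#. => .  t=1,i=7
  [1] ....# => .  t=0,i=10
  [0] ..... => #  t=2,i=5
  bits 00000010110001000110101110111001 = 46427065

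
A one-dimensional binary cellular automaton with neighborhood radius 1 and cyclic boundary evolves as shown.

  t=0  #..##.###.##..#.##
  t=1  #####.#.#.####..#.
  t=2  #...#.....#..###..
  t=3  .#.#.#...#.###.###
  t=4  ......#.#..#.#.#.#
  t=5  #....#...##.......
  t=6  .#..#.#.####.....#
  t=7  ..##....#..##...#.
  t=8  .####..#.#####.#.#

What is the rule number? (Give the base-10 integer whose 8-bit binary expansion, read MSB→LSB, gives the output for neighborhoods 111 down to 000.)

  nb ###: next=.  (t=0,i=7, bit7=0)
  nb ##.: next=#  (t=0,i=0, bit6=1)
  nb #.#: next=.  (t=0,i=5, bit5=0)
  nb #..: next=#  (t=0,i=1, bit4=1)
  nb .##: next=#  (t=0,i=3, bit3=1)
  nb .#.: next=.  (t=0,i=14, bit2=0)
  nb ..#: next=#  (t=0,i=2, bit1=1)
  nb ...: next=.  (t=2,i=2, bit0=0)
  bits 01011010 = 90

90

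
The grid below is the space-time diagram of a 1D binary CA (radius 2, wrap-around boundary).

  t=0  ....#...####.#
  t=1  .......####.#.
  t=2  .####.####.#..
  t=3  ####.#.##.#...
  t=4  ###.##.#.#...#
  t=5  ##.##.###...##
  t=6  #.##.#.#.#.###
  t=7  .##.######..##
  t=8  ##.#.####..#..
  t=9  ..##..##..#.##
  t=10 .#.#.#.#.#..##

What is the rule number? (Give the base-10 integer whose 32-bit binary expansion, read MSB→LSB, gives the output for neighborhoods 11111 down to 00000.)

  #####|#  b31=1 t=7,i=6
  ####.|#  b30=1 t=0,i=10
  ###.#|.  b29=0 t=0,i=11
  ###..|.  b28=0 t=5,i=8
  ##.##|#  b27=1 t=2,i=5
  ##.#.|#  b26=1 t=0,i=12
  ##..#|.  b25=0 t=7,i=10
  ##...|#  b24=1 t=5,i=9
  #.###|.  b23=0 t=2,i=6
  #.##.|#  b22=1 t=3,i=7
  #.#.#|#  b21=1 t=3,i=5
  #.#..|.  b20=0 t=0,i=13
  #..##|#  b19=1 t=7,i=11
  #..#.|#  b18=1 t=8,i=10
  #...#|.  b17=0 t=0,i=6
  #....|.  b16=0 t=0,i=1
  .####|#  b15=1 t=0,i=9
  .###.|#  b14=1 t=5,i=7
  .##.#|.  b13=0 t=3,i=8
  .##..|#  b12=1 t=9,i=3
  .#.##|.  b11=0 t=3,i=6
  .#.#.|#  b10=1 t=4,i=8
  .#..#|#  b9=1 t=8,i=12
  .#...|.  b8=0 t=0,i=0
  ..###|#  b7=1 t=0,i=8
  ..##.|.  b6=0 t=7,i=12
  ..#.#|.  b5=0 t=9,i=10
  ..#..|.  b4=0 t=0,i=4
  ...##|#  b3=1 t=0,i=7
  ...#.|.  b2=0 t=0,i=3
  ....#|.  b1=0 t=0,i=2
  .....|#  b0=1 t=1,i=1
  bits 11001101011011001101011010001001 = 3446462089

3446462089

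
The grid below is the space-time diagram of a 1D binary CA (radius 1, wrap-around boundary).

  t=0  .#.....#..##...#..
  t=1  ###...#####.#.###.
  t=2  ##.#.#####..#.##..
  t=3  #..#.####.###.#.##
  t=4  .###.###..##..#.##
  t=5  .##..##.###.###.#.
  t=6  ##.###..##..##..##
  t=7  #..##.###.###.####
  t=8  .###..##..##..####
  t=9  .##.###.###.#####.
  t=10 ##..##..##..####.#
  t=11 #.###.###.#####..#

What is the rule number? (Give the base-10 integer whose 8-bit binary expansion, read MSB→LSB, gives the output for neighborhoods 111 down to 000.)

158

  nb ###: next=#  (t=1,i=1, bit7=1)
  nb ##.: next=.  (t=0,i=11, bit6=0)
  nb #.#: next=.  (t=1,i=11, bit5=0)
  nb #..: next=#  (t=0,i=2, bit4=1)
  nb .##: next=#  (t=0,i=10, bit3=1)
  nb .#.: next=#  (t=0,i=1, bit2=1)
  nb ..#: next=#  (t=0,i=0, bit1=1)
  nb ...: next=.  (t=0,i=3, bit0=0)
  bits 10011110 = 158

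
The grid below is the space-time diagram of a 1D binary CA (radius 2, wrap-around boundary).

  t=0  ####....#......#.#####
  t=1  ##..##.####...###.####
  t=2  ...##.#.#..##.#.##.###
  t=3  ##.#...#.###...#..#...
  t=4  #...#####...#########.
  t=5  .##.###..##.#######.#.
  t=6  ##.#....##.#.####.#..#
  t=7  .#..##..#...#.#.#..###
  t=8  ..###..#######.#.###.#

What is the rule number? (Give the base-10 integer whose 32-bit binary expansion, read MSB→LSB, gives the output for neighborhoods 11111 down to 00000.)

2836369396

  #####|#  b31=1 t=0,i=0
  ####.|.  b30=0 t=0,i=2
  ###.#|#  b29=1 t=1,i=16
  ###..|.  b28=0 t=0,i=3
  ##.##|#  b27=1 t=1,i=6
  ##.#.|.  b26=0 t=2,i=5
  ##..#|.  b25=0 t=1,i=2
  ##...|#  b24=1 t=0,i=4
  #.###|.  b23=0 t=0,i=17
  #.##.|.  b22=0 t=2,i=16
  #.#.#|.  b21=0 t=2,i=6
  #.#..|.  b20=0 t=2,i=8
  #..##|#  b19=1 t=1,i=3
  #..#.|#  b18=1 t=3,i=17
  #...#|#  b17=1 t=1,i=12
  #....|#  b16=1 t=0,i=5
  .####|#  b15=1 t=0,i=18
  .###.|.  b14=0 t=1,i=15
  .##.#|.  b13=0 t=1,i=5
  .##..|.  b12=0 t=7,i=5
  .#.##|#  b11=1 t=0,i=16
  .#.#.|#  b10=1 t=2,i=7
  .#..#|#  b9=1 t=2,i=9
  .#...|#  b8=1 t=0,i=9
  ..###|#  b7=1 t=1,i=14
  ..##.|#  b6=1 t=1,i=4
  ..#.#|#  b5=1 t=0,i=15
  ..#..|#  b4=1 t=0,i=8
  ...##|.  b3=0 t=1,i=13
  ...#.|#  b2=1 t=0,i=7
  ....#|.  b1=0 t=0,i=6
  .....|.  b0=0 t=0,i=11
  bits 10101001000011111000111111110100 = 2836369396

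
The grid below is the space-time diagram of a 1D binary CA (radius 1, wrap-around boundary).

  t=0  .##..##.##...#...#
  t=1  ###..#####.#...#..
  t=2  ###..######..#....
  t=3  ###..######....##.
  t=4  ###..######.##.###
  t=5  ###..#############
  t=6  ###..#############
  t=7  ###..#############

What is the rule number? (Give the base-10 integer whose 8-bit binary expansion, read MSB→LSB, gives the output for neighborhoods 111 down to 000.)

233

  nb ###: next=#  (t=1,i=1, bit7=1)
  nb ##.: next=#  (t=0,i=2, bit6=1)
  nb #.#: next=#  (t=0,i=0, bit5=1)
  nb #..: next=.  (t=0,i=3, bit4=0)
  nb .##: next=#  (t=0,i=1, bit3=1)
  nb .#.: next=.  (t=0,i=13, bit2=0)
  nb ..#: next=.  (t=0,i=4, bit1=0)
  nb ...: next=#  (t=0,i=11, bit0=1)
  bits 11101001 = 233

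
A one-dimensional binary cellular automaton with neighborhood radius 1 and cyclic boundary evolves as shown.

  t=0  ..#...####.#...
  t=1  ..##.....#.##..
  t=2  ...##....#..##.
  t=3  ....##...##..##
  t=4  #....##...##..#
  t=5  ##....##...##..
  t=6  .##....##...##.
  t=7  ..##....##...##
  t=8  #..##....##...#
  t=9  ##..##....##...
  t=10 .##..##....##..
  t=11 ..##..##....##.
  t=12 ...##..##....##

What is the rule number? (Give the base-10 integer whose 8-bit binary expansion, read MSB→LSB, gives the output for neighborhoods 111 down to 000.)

  ### -> .   bit 7 = 0  t=0,i=7
  ##. -> #   bit 6 = 1  t=0,i=9
  #.# -> .   bit 5 = 0  t=0,i=10
  #.. -> #   bit 4 = 1  t=0,i=3
  .## -> .   bit 3 = 0  t=0,i=6
  .#. -> #   bit 2 = 1  t=0,i=2
  ..# -> .   bit 1 = 0  t=0,i=1
  ... -> .   bit 0 = 0  t=0,i=0
  bits 01010100 = 84

84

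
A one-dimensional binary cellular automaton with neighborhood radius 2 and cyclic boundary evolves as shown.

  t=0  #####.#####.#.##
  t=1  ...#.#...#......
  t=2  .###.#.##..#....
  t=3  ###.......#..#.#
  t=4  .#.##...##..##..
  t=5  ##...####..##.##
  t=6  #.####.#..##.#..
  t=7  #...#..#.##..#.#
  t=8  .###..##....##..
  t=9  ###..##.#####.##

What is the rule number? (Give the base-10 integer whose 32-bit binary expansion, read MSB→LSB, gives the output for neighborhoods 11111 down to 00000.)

1226785006

  [31] ##### => .  t=0,i=0
  [30] ####. => #  t=0,i=3
  [29] ###.# => .  t=0,i=4
  [28] ###.. => .  t=3,i=2
  [27] ##.## => #  t=0,i=5
  [26] ##.#. => .  t=0,i=11
  [25] ##..# => .  t=2,i=9
  [24] ##... => #  t=3,i=3
  [23] #.### => .  t=0,i=6
  [22] #.##. => .  t=2,i=7
  [21] #.#.# => .  t=0,i=12
  [20] #.#.. => #  t=1,i=5
  [19] #..## => #  t=4,i=11
  [18] #..#. => #  t=2,i=10
  [17] #...# => #  t=1,i=7
  [16] #.... => #  t=1,i=11
  [15] .#### => .  t=0,i=7
  [14] .###. => #  t=2,i=2
  [13] .##.# => .  t=5,i=12
  [12] .##.. => .  t=2,i=8
  [11] .#.## => .  t=0,i=13
  [10] .#.#. => .  t=1,i=4
  [9] .#..# => .  t=3,i=11
  [8] .#... => .  t=1,i=6
  [7] ..### => #  t=2,i=1
  [6] ..##. => #  t=4,i=8
  [5] ..#.# => #  t=1,i=3
  [4] ..#.. => .  t=1,i=9
  [3] ...## => #  t=2,i=0
  [2] ...#. => #  t=1,i=2
  [1] ....# => #  t=1,i=1
  [0] ..... => .  t=1,i=0
  bits 01001001000111110100000011101110 = 1226785006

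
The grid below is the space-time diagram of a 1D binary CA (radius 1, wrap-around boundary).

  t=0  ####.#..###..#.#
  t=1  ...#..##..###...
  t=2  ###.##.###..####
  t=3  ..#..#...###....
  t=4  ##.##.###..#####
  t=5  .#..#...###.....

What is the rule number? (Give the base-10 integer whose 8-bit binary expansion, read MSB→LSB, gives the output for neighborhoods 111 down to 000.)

83

  ### -> .   bit 7 = 0  t=0,i=0
  ##. -> #   bit 6 = 1  t=0,i=3
  #.# -> .   bit 5 = 0  t=0,i=4
  #.. -> #   bit 4 = 1  t=0,i=6
  .## -> .   bit 3 = 0  t=0,i=8
  .#. -> .   bit 2 = 0  t=0,i=5
  ..# -> #   bit 1 = 1  t=0,i=7
  ... -> #   bit 0 = 1  t=1,i=0
  bits 01010011 = 83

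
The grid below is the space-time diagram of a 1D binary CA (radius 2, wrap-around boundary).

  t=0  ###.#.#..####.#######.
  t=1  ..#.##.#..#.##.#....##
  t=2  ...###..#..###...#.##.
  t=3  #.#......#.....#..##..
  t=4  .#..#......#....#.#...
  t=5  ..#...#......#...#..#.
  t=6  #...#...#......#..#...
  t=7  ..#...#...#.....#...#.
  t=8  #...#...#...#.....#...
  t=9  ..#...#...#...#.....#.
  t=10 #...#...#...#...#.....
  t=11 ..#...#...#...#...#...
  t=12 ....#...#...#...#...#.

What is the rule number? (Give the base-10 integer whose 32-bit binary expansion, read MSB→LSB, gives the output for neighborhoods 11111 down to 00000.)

  [31] ##### => .  t=0,i=16
  [30] ####. => .  t=0,i=11
  [29] ###.# => #  t=0,i=2
  [28] ###.. => .  t=2,i=5
  [27] ##.## => #  t=0,i=13
  [26] ##.#. => .  t=0,i=3
  [25] ##..# => .  t=1,i=0
  [24] ##... => .  t=2,i=14
  [23] #.### => .  t=0,i=0
  [22] #.##. => #  t=1,i=4
  [21] #.#.# => #  t=0,i=4
  [20] #.#.. => .  t=0,i=6
  [19] #..## => .  t=0,i=8
  [18] #..#. => .  t=1,i=1
  [17] #...# => #  t=2,i=15
  [16] #.... => #  t=1,i=17
  [15] .#### => #  t=0,i=10
  [14] .###. => .  t=0,i=1
  [13] .##.# => #  t=1,i=5
  [12] .##.. => .  t=1,i=21
  [11] .#.## => #  t=1,i=3
  [10] .#.#. => #  t=0,i=5
  [9] .#..# => #  t=0,i=7
  [8] .#... => .  t=1,i=16
  [7] ..### => .  t=0,i=9
  [6] ..##. => #  t=1,i=20
  [5] ..#.# => .  t=1,i=2
  [4] ..#.. => .  t=2,i=8
  [3] ...## => #  t=1,i=19
  [2] ...#. => .  t=2,i=16
  [1] ....# => .  t=1,i=18
  [0] ..... => .  t=3,i=5
  bits 00101000011000111010111001001000 = 677621320

677621320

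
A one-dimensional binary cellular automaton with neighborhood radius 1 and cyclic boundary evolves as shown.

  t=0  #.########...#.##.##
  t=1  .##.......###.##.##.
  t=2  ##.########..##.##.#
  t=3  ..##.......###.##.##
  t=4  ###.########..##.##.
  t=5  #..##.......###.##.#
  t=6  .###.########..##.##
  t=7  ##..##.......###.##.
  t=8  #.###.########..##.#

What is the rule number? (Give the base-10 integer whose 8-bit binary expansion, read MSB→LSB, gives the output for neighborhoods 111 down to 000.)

59

  ###|.  b7=0 t=0,i=3
  ##.|.  b6=0 t=0,i=0
  #.#|#  b5=1 t=0,i=1
  #..|#  b4=1 t=0,i=10
  .##|#  b3=1 t=0,i=2
  .#.|.  b2=0 t=0,i=13
  ..#|#  b1=1 t=0,i=12
  ...|#  b0=1 t=0,i=11
  bits 00111011 = 59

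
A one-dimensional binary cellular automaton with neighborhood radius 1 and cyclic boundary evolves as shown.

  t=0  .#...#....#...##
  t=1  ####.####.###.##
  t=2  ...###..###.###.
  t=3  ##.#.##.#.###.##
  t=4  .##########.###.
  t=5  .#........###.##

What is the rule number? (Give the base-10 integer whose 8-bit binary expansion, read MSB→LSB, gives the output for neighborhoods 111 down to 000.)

  ### -> .   bit 7 = 0  t=1,i=0
  ##. -> #   bit 6 = 1  t=0,i=15
  #.# -> #   bit 5 = 1  t=0,i=0
  #.. -> #   bit 4 = 1  t=0,i=2
  .## -> #   bit 3 = 1  t=0,i=14
  .#. -> #   bit 2 = 1  t=0,i=1
  ..# -> .   bit 1 = 0  t=0,i=4
  ... -> #   bit 0 = 1  t=0,i=3
  bits 01111101 = 125

125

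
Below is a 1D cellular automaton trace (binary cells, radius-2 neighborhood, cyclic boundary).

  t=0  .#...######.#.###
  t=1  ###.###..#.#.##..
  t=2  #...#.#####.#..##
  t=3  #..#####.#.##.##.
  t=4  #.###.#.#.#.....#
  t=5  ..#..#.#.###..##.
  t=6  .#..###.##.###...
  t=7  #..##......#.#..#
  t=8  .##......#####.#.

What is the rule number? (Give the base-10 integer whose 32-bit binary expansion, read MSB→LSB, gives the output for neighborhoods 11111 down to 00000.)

  #####|.  b31=0 t=0,i=7
  ####.|#  b30=1 t=0,i=9
  ###.#|.  b29=0 t=0,i=10
  ###..|#  b28=1 t=1,i=6
  ##.##|.  b27=0 t=1,i=3
  ##.#.|#  b26=1 t=0,i=0
  ##..#|#  b25=1 t=1,i=7
  ##...|.  b24=0 t=2,i=1
  #.###|#  b23=1 t=0,i=14
  #.##.|.  b22=0 t=1,i=13
  #.#.#|.  b21=0 t=0,i=12
  #.#..|#  b20=1 t=0,i=1
  #..##|#  b19=1 t=1,i=16
  #..#.|#  b18=1 t=1,i=8
  #...#|.  b17=0 t=0,i=3
  #....|.  b16=0 t=4,i=12
  .####|#  b15=1 t=0,i=6
  .###.|.  b14=0 t=0,i=15
  .##.#|.  b13=0 t=3,i=12
  .##..|.  b12=0 t=1,i=14
  .#.##|#  b11=1 t=0,i=13
  .#.#.|#  b10=1 t=1,i=10
  .#..#|.  b9=0 t=2,i=13
  .#...|#  b8=1 t=0,i=2
  ..###|#  b7=1 t=0,i=5
  ..##.|.  b6=0 t=4,i=16
  ..#.#|#  b5=1 t=1,i=9
  ..#..|.  b4=0 t=5,i=2
  ...##|#  b3=1 t=0,i=4
  ...#.|#  b2=1 t=2,i=3
  ....#|#  b1=1 t=4,i=14
  .....|.  b0=0 t=4,i=13
  bits 01010110100111001000110110101110 = 1453100462

1453100462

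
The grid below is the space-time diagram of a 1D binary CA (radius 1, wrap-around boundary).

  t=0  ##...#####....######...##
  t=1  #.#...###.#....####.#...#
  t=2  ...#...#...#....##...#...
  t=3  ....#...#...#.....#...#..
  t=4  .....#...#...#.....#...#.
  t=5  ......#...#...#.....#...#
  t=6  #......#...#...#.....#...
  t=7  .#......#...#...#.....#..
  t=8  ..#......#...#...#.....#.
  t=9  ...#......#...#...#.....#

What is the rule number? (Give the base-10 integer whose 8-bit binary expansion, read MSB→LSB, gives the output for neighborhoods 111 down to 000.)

144

  [7] ### => #  t=0,i=0
  [6] ##. => .  t=0,i=1
  [5] #.# => .  t=1,i=1
  [4] #.. => #  t=0,i=2
  [3] .## => .  t=0,i=5
  [2] .#. => .  t=1,i=2
  [1] ..# => .  t=0,i=4
  [0] ... => .  t=0,i=3
  bits 10010000 = 144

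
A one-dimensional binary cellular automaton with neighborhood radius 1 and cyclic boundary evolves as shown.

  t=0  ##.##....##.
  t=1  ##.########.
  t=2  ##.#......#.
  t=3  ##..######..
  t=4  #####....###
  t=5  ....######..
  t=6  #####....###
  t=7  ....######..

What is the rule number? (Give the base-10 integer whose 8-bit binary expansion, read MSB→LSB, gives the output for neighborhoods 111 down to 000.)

91

  ### -> .   bit 7 = 0  t=1,i=4
  ##. -> #   bit 6 = 1  t=0,i=1
  #.# -> .   bit 5 = 0  t=0,i=2
  #.. -> #   bit 4 = 1  t=0,i=5
  .## -> #   bit 3 = 1  t=0,i=0
  .#. -> .   bit 2 = 0  t=2,i=3
  ..# -> #   bit 1 = 1  t=0,i=8
  ... -> #   bit 0 = 1  t=0,i=6
  bits 01011011 = 91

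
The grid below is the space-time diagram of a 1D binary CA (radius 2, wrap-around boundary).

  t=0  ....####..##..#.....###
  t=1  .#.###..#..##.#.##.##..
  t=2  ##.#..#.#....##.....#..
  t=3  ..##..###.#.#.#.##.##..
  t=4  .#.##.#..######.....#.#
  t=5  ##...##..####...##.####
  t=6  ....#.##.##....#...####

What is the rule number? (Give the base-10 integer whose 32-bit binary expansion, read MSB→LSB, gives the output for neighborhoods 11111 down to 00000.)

  nb #####: next=#  (t=4,i=11, bit31=1)
  nb ####.: next=.  (t=0,i=6, bit30=0)
  nb ###.#: next=.  (t=3,i=8, bit29=0)
  nb ###..: next=.  (t=0,i=7, bit28=0)
  nb ##.##: next=.  (t=1,i=18, bit27=0)
  nb ##.#.: next=#  (t=1,i=13, bit26=1)
  nb ##..#: next=#  (t=0,i=8, bit25=1)
  nb ##...: next=.  (t=0,i=0, bit24=0)
  nb #.###: next=#  (t=1,i=3, bit23=1)
  nb #.##.: next=.  (t=1,i=16, bit22=0)
  nb #.#.#: next=#  (t=1,i=14, bit21=1)
  nb #.#..: next=#  (t=2,i=3, bit20=1)
  nb #..##: next=.  (t=0,i=9, bit19=0)
  nb #..#.: next=.  (t=0,i=13, bit18=0)
  nb #...#: next=.  (t=1,i=22, bit17=0)
  nb #....: next=#  (t=0,i=1, bit16=1)
  nb .####: next=#  (t=0,i=5, bit15=1)
  nb .###.: next=.  (t=0,i=21, bit14=0)
  nb .##.#: next=.  (t=1,i=12, bit13=0)
  nb .##..: next=#  (t=0,i=11, bit12=1)
  nb .#.##: next=.  (t=1,i=2, bit11=0)
  nb .#.#.: next=#  (t=2,i=7, bit10=1)
  nb .#..#: next=.  (t=1,i=9, bit9=0)
  nb .#...: next=.  (t=0,i=15, bit8=0)
  nb ..###: next=#  (t=0,i=4, bit7=1)
  nb ..##.: next=.  (t=0,i=10, bit6=0)
  nb ..#.#: next=#  (t=1,i=1, bit5=1)
  nb ..#..: next=#  (t=0,i=14, bit4=1)
  nb ...##: next=#  (t=0,i=3, bit3=1)
  nb ...#.: next=#  (t=1,i=0, bit2=1)
  nb ....#: next=.  (t=0,i=2, bit1=0)
  nb .....: next=#  (t=0,i=17, bit0=1)
  bits 10000110101100011001010010111101 = 2259784893

2259784893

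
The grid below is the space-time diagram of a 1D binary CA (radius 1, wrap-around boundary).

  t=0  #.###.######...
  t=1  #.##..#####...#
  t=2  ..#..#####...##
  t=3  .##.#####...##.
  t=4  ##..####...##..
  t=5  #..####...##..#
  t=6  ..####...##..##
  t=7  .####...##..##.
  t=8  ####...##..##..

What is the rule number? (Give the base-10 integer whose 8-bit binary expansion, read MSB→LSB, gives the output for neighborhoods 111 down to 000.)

  ### -> #   bit 7 = 1  t=0,i=3
  ##. -> .   bit 6 = 0  t=0,i=4
  #.# -> .   bit 5 = 0  t=0,i=1
  #.. -> .   bit 4 = 0  t=0,i=12
  .## -> #   bit 3 = 1  t=0,i=2
  .#. -> #   bit 2 = 1  t=0,i=0
  ..# -> #   bit 1 = 1  t=0,i=14
  ... -> .   bit 0 = 0  t=0,i=13
  bits 10001110 = 142

142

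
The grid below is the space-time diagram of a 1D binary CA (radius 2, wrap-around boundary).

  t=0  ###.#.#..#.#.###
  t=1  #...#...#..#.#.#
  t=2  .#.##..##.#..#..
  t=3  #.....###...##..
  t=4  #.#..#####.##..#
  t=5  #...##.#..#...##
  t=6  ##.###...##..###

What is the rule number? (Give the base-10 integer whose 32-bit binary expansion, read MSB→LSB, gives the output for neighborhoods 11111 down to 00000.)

  nb #####: next=#  (t=0,i=0, bit31=1)
  nb ####.: next=.  (t=0,i=1, bit30=0)
  nb ###.#: next=.  (t=0,i=2, bit29=0)
  nb ###..: next=#  (t=3,i=8, bit28=1)
  nb ##.##: next=#  (t=4,i=10, bit27=1)
  nb ##.#.: next=.  (t=0,i=3, bit26=0)
  nb ##..#: next=.  (t=2,i=5, bit25=0)
  nb ##...: next=#  (t=1,i=1, bit24=1)
  nb #.###: next=#  (t=0,i=13, bit23=1)
  nb #.##.: next=.  (t=1,i=15, bit22=0)
  nb #.#.#: next=#  (t=0,i=4, bit21=1)
  nb #.#..: next=.  (t=0,i=6, bit20=0)
  nb #..##: next=#  (t=2,i=6, bit19=1)
  nb #..#.: next=#  (t=0,i=8, bit18=1)
  nb #...#: next=.  (t=1,i=2, bit17=0)
  nb #....: next=#  (t=3,i=2, bit16=1)
  nb .####: next=.  (t=0,i=14, bit15=0)
  nb .###.: next=#  (t=3,i=7, bit14=1)
  nb .##.#: next=#  (t=2,i=8, bit13=1)
  nb .##..: next=.  (t=1,i=0, bit12=0)
  nb .#.##: next=.  (t=0,i=12, bit11=0)
  nb .#.#.: next=.  (t=0,i=5, bit10=0)
  nb .#..#: next=.  (t=0,i=7, bit9=0)
  nb .#...: next=.  (t=1,i=5, bit8=0)
  nb ..###: next=#  (t=3,i=6, bit7=1)
  nb ..##.: next=#  (t=2,i=7, bit6=1)
  nb ..#.#: next=.  (t=0,i=9, bit5=0)
  nb ..#..: next=#  (t=1,i=4, bit4=1)
  nb ...##: next=#  (t=3,i=5, bit3=1)
  nb ...#.: next=#  (t=1,i=3, bit2=1)
  nb ....#: next=.  (t=3,i=4, bit1=0)
  nb .....: next=.  (t=3,i=3, bit0=0)
  bits 10011001101011010110000011011100 = 2578276572

2578276572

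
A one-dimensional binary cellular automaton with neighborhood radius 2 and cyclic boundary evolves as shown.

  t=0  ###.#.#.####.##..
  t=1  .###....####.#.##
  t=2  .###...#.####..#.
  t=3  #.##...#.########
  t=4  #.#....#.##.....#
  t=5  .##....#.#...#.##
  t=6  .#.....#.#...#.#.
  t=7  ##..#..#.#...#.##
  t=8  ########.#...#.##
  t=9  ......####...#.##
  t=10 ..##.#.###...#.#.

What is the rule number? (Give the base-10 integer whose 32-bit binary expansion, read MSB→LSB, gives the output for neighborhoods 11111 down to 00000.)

  [31] ##### => .  t=3,i=11
  [30] ####. => #  t=0,i=10
  [29] ###.# => #  t=0,i=2
  [28] ###.. => #  t=1,i=3
  [27] ##.## => .  t=0,i=12
  [26] ##.#. => #  t=0,i=3
  [25] ##..# => #  t=0,i=15
  [24] ##... => .  t=1,i=4
  [23] #.### => #  t=0,i=8
  [22] #.##. => #  t=0,i=13
  [21] #.#.# => .  t=0,i=4
  [20] #.#.. => #  t=4,i=2
  [19] #..## => #  t=0,i=16
  [18] #..#. => #  t=2,i=14
  [17] #...# => .  t=2,i=5
  [16] #.... => .  t=1,i=5
  [15] .#### => #  t=0,i=9
  [14] .###. => #  t=0,i=1
  [13] .##.# => .  t=1,i=16
  [12] .##.. => .  t=0,i=14
  [11] .#.## => .  t=0,i=7
  [10] .#.#. => .  t=0,i=5
  [9] .#..# => #  t=2,i=16
  [8] .#... => .  t=4,i=3
  [7] ..### => .  t=0,i=0
  [6] ..##. => #  t=4,i=16
  [5] ..#.# => #  t=2,i=7
  [4] ..#.. => #  t=2,i=15
  [3] ...## => #  t=1,i=7
  [2] ...#. => .  t=2,i=6
  [1] ....# => .  t=1,i=6
  [0] ..... => #  t=4,i=13
  bits 01110110110111001100001001111001 = 1994179193

1994179193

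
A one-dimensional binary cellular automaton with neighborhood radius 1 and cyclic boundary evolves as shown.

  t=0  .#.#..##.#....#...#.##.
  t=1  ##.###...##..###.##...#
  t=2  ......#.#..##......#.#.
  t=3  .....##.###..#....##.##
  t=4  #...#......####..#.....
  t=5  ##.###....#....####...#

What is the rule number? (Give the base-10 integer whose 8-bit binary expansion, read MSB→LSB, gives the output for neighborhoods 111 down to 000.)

  ###|.  b7=0 t=1,i=0
  ##.|.  b6=0 t=0,i=7
  #.#|.  b5=0 t=0,i=2
  #..|#  b4=1 t=0,i=4
  .##|.  b3=0 t=0,i=6
  .#.|#  b2=1 t=0,i=1
  ..#|#  b1=1 t=0,i=0
  ...|.  b0=0 t=0,i=11
  bits 00010110 = 22

22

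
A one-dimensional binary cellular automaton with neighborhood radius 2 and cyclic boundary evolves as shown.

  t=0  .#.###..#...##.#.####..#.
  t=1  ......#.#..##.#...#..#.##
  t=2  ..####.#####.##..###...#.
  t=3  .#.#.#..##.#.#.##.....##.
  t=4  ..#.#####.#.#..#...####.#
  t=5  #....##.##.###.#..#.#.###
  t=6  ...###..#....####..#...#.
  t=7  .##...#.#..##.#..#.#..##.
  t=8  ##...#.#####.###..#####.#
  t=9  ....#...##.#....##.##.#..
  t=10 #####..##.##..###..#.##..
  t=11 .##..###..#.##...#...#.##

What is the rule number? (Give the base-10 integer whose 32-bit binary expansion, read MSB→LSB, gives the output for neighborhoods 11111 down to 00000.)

  ##### -> #   bit 31 = 1  t=2,i=9
  ####. -> .   bit 30 = 0  t=0,i=19
  ###.# -> #   bit 29 = 1  t=2,i=5
  ###.. -> .   bit 28 = 0  t=0,i=5
  ##.## -> .   bit 27 = 0  t=2,i=6
  ##.#. -> #   bit 26 = 1  t=0,i=14
  ##..# -> #   bit 25 = 1  t=0,i=6
  ##... -> .   bit 24 = 0  t=1,i=0
  #.### -> .   bit 23 = 0  t=0,i=3
  #.##. -> #   bit 22 = 1  t=1,i=23
  #.#.# -> .   bit 21 = 0  t=0,i=15
  #.#.. -> #   bit 20 = 1  t=1,i=8
  #..## -> #   bit 19 = 1  t=1,i=10
  #..#. -> .   bit 18 = 0  t=0,i=0
  #...# -> .   bit 17 = 0  t=0,i=10
  #.... -> .   bit 16 = 0  t=1,i=1
  .#### -> #   bit 15 = 1  t=0,i=18
  .###. -> .   bit 14 = 0  t=0,i=4
  .##.# -> .   bit 13 = 0  t=0,i=13
  .##.. -> .   bit 12 = 0  t=1,i=24
  .#.## -> .   bit 11 = 0  t=0,i=2
  .#.#. -> #   bit 10 = 1  t=1,i=7
  .#..# -> #   bit 9 = 1  t=0,i=24
  .#... -> .   bit 8 = 0  t=0,i=9
  ..### -> .   bit 7 = 0  t=2,i=2
  ..##. -> #   bit 6 = 1  t=0,i=12
  ..#.# -> .   bit 5 = 0  t=0,i=1
  ..#.. -> #   bit 4 = 1  t=0,i=8
  ...## -> #   bit 3 = 1  t=0,i=11
  ...#. -> #   bit 2 = 1  t=1,i=5
  ....# -> #   bit 1 = 1  t=1,i=4
  ..... -> #   bit 0 = 1  t=1,i=2
  bits 10100110010110001000011001011111 = 2790819423

2790819423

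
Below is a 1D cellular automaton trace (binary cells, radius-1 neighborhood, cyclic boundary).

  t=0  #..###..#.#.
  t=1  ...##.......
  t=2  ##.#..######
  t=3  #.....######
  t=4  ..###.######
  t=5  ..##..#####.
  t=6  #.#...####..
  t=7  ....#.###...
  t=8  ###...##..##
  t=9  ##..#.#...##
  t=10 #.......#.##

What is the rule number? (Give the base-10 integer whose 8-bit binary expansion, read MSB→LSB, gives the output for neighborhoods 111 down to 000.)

137

  ###|#  b7=1 t=0,i=4
  ##.|.  b6=0 t=0,i=5
  #.#|.  b5=0 t=0,i=9
  #..|.  b4=0 t=0,i=1
  .##|#  b3=1 t=0,i=3
  .#.|.  b2=0 t=0,i=0
  ..#|.  b1=0 t=0,i=2
  ...|#  b0=1 t=1,i=0
  bits 10001001 = 137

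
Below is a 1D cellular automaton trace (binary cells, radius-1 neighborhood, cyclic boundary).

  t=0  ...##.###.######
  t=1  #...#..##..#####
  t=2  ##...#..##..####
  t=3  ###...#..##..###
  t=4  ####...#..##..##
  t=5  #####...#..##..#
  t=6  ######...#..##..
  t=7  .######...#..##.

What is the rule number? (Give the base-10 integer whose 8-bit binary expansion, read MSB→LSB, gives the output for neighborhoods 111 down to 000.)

  [7] ### => #  t=0,i=7
  [6] ##. => #  t=0,i=4
  [5] #.# => .  t=0,i=5
  [4] #.. => #  t=0,i=0
  [3] .## => .  t=0,i=3
  [2] .#. => .  t=1,i=4
  [1] ..# => .  t=0,i=2
  [0] ... => .  t=0,i=1
  bits 11010000 = 208

208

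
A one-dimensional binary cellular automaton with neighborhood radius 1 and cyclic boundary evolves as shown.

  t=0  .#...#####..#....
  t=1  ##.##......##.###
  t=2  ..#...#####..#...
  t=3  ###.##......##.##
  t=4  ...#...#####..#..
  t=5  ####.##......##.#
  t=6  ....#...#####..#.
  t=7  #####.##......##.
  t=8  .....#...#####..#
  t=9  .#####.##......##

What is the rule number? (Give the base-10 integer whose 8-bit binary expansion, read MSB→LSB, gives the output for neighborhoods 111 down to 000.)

39

  [7] ### => .  t=0,i=6
  [6] ##. => .  t=0,i=9
  [5] #.# => #  t=1,i=2
  [4] #.. => .  t=0,i=2
  [3] .## => .  t=0,i=5
  [2] .#. => #  t=0,i=1
  [1] ..# => #  t=0,i=0
  [0] ... => #  t=0,i=3
  bits 00100111 = 39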